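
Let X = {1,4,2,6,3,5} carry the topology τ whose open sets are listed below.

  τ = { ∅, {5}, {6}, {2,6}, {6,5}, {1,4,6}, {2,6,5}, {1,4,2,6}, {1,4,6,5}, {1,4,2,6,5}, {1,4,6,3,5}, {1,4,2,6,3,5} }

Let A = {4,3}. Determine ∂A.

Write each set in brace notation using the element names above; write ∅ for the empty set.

open subsets of A: ∅; so int(A) = ∅
closure: X∖int(X∖A) = X∖{2,6,5} = {1,4,3}
∂A = {1,4,3} minus ∅ = {1,4,3}

{1,4,3}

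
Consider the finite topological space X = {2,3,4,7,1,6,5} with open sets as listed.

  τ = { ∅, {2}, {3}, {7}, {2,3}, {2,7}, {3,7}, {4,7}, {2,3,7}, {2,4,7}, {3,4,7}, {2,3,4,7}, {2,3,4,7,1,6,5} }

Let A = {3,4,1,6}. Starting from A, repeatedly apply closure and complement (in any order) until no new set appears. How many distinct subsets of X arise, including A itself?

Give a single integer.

8

complement {2,7,5}; its interior {2,7}; cl(A) = X∖{2,7} = {3,4,1,6,5}
With k = closure, c = complement:
  1. A     = {3,4,1,6}
  2. kA    = {3,4,1,6,5}
  3. cA    = {2,7,5}
  4. ckA   = {2,7}
  5. kcA   = {2,4,7,1,6,5}
  6. ckcA  = {3}
  7. kckcA = {3,1,6,5}
  8. ckckcA = {2,4,7}
k, c of each give nothing new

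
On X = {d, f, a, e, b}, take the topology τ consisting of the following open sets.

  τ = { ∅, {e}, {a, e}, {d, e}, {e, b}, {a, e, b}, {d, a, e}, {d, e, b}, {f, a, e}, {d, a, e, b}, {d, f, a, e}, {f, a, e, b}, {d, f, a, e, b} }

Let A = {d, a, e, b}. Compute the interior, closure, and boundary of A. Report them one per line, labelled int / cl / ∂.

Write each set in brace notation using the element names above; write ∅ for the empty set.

int(A) = {d, a, e, b}
cl(A)  = {d, f, a, e, b}
∂A     = {f}

U open, U⊆A: ∅, {e}, {a, e}, {d, e}, {e, b}, {d, e, b}, {a, e, b}, {d, a, e}, {d, a, e, b}. int(A) = ⋃ = {d, a, e, b}
X∖A={f}, int(X∖A)=∅, hence cl(A)={d, f, a, e, b}
∂A: remove int from cl → {f}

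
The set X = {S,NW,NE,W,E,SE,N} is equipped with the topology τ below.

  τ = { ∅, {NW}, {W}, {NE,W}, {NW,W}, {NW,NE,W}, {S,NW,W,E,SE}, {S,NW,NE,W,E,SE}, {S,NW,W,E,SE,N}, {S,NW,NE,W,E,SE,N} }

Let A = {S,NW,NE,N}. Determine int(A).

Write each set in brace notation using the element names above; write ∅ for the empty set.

{NW}

opens ⊆ A: ∅, {NW}; union → int = {NW}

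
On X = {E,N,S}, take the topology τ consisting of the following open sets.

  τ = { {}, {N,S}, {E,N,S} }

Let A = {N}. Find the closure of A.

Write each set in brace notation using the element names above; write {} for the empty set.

complement {E,S}; its interior {}; cl(A) = X∖{} = {E,N,S}

{E,N,S}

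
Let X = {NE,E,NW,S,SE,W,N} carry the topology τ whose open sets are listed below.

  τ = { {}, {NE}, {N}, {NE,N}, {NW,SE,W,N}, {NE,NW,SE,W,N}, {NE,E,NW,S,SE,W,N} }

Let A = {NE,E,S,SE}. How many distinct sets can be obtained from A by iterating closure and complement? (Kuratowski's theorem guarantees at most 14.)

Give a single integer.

cl via duality: int({NW,W,N}) = {N}, so X∖{N} = {NE,E,NW,S,SE,W}
Write k for closure, c for complement:
  1. A     = {NE,E,S,SE}
  2. kA    = {NE,E,NW,S,SE,W}
  3. cA    = {NW,W,N}
  4. ckA   = {N}
  5. kcA   = {E,NW,S,SE,W,N}
  6. ckcA  = {NE}
  7. kckcA = {NE,E,S}
  8. ckckcA = {NW,SE,W,N}
applying k or c yields no new set

8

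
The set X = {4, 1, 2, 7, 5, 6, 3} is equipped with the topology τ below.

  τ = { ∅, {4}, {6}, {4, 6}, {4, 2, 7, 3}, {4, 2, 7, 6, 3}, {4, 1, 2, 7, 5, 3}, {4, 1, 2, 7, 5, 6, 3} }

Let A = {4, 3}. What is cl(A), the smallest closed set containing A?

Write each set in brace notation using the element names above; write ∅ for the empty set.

{4, 1, 2, 7, 5, 3}

complement {1, 2, 7, 5, 6}; its interior {6}; cl(A) = X∖{6} = {4, 1, 2, 7, 5, 3}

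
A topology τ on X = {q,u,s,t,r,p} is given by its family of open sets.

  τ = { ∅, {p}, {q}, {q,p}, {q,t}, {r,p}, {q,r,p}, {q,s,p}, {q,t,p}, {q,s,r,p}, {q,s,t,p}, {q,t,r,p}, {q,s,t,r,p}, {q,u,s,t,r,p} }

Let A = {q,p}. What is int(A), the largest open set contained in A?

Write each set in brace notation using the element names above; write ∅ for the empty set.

{q,p}

interior: largest open inside A is {q,p} (from ∅, {q}, {p}, {q,p})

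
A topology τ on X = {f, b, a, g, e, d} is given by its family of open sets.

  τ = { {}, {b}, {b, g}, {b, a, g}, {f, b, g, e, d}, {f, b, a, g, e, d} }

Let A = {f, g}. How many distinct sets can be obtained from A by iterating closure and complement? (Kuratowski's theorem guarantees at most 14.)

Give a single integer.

closure: X∖int(X∖A) = X∖{b} = {f, a, g, e, d}
Let k=closure and c=complement:
  1. A     = {f, g}
  2. kA    = {f, a, g, e, d}
  3. cA    = {b, a, e, d}
  4. ckA   = {b}
  5. kcA   = {f, b, a, g, e, d}
  6. ckcA  = {}
— saturated at 6

6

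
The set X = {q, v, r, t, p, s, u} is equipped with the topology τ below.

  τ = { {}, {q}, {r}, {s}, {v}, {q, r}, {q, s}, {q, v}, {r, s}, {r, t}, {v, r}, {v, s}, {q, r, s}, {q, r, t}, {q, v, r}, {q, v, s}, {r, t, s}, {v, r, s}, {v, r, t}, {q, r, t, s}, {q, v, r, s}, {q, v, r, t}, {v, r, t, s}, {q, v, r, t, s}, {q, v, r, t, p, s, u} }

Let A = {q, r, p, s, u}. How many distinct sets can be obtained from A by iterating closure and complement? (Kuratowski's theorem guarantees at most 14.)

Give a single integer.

complement {v, t}; its interior {v}; cl(A) = X∖{v} = {q, r, t, p, s, u}
With k = closure, c = complement:
  1. A     = {q, r, p, s, u}
  2. kA    = {q, r, t, p, s, u}
  3. cA    = {v, t}
  4. ckA   = {v}
  5. kcA   = {v, t, p, u}
  6. kckA  = {v, p, u}
  7. ckcA  = {q, r, s}
  8. ckckA = {q, r, t, s}
k, c of each give nothing new

8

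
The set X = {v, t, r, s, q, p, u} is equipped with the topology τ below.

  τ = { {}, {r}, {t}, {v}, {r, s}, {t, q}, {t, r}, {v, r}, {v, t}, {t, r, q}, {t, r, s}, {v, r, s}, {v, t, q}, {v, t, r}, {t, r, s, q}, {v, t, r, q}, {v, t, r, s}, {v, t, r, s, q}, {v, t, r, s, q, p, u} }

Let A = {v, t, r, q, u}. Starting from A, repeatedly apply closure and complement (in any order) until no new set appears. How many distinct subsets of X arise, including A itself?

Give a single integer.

6

cl via duality: int({s, p}) = {}, so X∖{} = {v, t, r, s, q, p, u}
Write k for closure, c for complement:
  1. A     = {v, t, r, q, u}
  2. kA    = {v, t, r, s, q, p, u}
  3. cA    = {s, p}
  4. ckA   = {}
  5. kcA   = {s, p, u}
  6. ckcA  = {v, t, r, q}
applying k or c yields no new set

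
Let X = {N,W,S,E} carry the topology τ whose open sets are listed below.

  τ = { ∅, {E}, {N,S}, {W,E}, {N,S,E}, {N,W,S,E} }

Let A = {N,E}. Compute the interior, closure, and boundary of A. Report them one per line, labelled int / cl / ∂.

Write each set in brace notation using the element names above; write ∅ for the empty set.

opens ⊆ A: ∅, {E}; union → int = {E}
complement {W,S}; its interior ∅; cl(A) = X∖∅ = {N,W,S,E}
boundary = {N,W,S,E} ∖ {E} = {N,W,S}

int(A) = {E}
cl(A)  = {N,W,S,E}
∂A     = {N,W,S}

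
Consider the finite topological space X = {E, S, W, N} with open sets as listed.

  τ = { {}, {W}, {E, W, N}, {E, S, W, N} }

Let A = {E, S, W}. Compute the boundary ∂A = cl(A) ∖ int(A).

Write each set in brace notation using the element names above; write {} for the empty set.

{E, S, N}

U open, U⊆A: {}, {W}. int(A) = ⋃ = {W}
X∖A={N}, int(X∖A)={}, hence cl(A)={E, S, W, N}
∂A: remove int from cl → {E, S, N}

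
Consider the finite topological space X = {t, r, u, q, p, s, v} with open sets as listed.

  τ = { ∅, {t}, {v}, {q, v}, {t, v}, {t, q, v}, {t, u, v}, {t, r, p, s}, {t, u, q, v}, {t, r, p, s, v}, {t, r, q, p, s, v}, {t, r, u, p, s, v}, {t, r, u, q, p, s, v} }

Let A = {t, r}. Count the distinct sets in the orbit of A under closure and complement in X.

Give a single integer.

8

cl via duality: int({u, q, p, s, v}) = {q, v}, so X∖{q, v} = {t, r, u, p, s}
Write k for closure, c for complement:
  1. A     = {t, r}
  2. kA    = {t, r, u, p, s}
  3. cA    = {u, q, p, s, v}
  4. ckA   = {q, v}
  5. kcA   = {r, u, q, p, s, v}
  6. kckA  = {u, q, v}
  7. ckcA  = {t}
  8. ckckA = {t, r, p, s}
applying k or c yields no new set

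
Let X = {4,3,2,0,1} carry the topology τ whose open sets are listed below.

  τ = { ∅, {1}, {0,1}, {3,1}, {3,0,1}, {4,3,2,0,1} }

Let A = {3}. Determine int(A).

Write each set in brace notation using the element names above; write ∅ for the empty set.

open subsets of A: ∅; so int(A) = ∅

∅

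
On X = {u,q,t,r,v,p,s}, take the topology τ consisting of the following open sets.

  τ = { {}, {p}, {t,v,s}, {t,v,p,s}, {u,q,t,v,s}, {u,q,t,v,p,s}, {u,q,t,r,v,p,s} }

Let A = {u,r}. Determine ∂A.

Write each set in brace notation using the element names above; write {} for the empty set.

interior: largest open inside A is {} (from {})
cl via duality: int({q,t,v,p,s}) = {t,v,p,s}, so X∖{t,v,p,s} = {u,q,r}
cl∖int = {u,q,r}

{u,q,r}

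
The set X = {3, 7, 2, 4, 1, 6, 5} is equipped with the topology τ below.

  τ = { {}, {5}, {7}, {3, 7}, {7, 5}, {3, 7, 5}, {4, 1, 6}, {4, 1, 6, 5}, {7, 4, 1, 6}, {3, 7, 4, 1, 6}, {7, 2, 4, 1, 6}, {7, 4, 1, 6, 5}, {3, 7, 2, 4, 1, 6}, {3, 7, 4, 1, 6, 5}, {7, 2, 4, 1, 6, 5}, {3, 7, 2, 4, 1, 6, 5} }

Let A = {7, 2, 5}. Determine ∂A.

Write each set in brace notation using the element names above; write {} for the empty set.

opens ⊆ A: {}, {7}, {5}, {7, 5}; union → int = {7, 5}
complement {3, 4, 1, 6}; its interior {4, 1, 6}; cl(A) = X∖{4, 1, 6} = {3, 7, 2, 5}
boundary = {3, 7, 2, 5} ∖ {7, 5} = {3, 2}

{3, 2}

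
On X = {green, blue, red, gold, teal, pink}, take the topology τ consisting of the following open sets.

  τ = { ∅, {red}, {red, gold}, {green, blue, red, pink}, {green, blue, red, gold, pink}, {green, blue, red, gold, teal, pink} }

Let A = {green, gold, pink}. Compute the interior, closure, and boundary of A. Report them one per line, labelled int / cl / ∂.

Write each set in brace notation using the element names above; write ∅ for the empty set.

open subsets of A: ∅; so int(A) = ∅
closure: X∖int(X∖A) = X∖{red} = {green, blue, gold, teal, pink}
∂A = {green, blue, gold, teal, pink} minus ∅ = {green, blue, gold, teal, pink}

int(A) = ∅
cl(A)  = {green, blue, gold, teal, pink}
∂A     = {green, blue, gold, teal, pink}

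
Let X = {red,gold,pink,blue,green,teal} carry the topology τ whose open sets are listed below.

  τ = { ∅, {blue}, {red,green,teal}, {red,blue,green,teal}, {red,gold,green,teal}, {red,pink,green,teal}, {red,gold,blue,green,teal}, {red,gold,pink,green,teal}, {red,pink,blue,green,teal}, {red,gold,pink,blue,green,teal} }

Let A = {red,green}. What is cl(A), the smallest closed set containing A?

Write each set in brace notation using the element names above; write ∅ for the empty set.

{red,gold,pink,green,teal}

closure: X∖int(X∖A) = X∖{blue} = {red,gold,pink,green,teal}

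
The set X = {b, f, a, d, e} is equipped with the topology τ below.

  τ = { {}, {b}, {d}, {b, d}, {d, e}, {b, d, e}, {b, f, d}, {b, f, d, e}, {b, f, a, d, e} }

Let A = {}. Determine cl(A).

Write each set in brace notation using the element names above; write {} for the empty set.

{}

X∖A={b, f, a, d, e}, int(X∖A)={b, f, a, d, e}, hence cl(A)={}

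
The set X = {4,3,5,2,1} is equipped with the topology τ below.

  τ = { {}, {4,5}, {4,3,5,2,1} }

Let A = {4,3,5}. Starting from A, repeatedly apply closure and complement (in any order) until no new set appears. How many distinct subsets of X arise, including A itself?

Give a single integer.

X∖A={2,1}, int(X∖A)={}, hence cl(A)={4,3,5,2,1}
Orbit (k=closure, c=complement):
  1. A     = {4,3,5}
  2. kA    = {4,3,5,2,1}
  3. cA    = {2,1}
  4. ckA   = {}
  5. kcA   = {3,2,1}
  6. ckcA  = {4,5}
(closed under both — stop)

6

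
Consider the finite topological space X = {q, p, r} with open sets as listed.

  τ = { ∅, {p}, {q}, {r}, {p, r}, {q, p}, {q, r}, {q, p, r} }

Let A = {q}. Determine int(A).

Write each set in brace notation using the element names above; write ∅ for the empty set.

opens ⊆ A: ∅, {q}; union → int = {q}

{q}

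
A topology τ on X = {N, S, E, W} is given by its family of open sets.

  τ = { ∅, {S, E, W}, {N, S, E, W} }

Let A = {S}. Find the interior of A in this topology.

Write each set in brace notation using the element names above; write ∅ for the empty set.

∅

U open, U⊆A: ∅. int(A) = ⋃ = ∅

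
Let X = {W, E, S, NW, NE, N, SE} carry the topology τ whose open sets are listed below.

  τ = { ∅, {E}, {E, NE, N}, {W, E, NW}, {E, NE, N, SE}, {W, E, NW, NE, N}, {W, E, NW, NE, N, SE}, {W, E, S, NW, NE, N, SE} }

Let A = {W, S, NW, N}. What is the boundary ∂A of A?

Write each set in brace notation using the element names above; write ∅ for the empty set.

opens ⊆ A: ∅; union → int = ∅
complement {E, NE, SE}; its interior {E}; cl(A) = X∖{E} = {W, S, NW, NE, N, SE}
boundary = {W, S, NW, NE, N, SE} ∖ ∅ = {W, S, NW, NE, N, SE}

{W, S, NW, NE, N, SE}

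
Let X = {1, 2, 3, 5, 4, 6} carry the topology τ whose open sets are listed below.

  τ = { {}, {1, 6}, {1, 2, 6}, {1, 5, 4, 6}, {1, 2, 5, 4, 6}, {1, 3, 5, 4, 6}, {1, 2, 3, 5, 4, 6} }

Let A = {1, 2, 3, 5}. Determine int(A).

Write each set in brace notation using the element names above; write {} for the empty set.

open subsets of A: {}; so int(A) = {}

{}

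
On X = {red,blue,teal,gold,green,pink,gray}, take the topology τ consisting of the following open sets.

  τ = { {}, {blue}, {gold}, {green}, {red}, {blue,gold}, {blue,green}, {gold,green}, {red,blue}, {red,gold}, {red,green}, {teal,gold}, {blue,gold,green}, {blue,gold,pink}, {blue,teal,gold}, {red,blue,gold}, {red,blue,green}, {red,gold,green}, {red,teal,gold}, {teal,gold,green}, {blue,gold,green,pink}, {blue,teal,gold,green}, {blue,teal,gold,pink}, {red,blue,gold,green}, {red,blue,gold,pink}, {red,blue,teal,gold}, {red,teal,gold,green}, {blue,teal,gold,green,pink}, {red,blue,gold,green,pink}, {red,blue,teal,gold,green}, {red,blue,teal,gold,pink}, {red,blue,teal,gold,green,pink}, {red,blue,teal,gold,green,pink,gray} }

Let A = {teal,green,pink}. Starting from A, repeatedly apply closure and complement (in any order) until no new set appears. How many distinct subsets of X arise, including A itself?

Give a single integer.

complement {red,blue,gold,gray}; its interior {red,blue,gold}; cl(A) = X∖{red,blue,gold} = {teal,green,pink,gray}
With k = closure, c = complement:
  1. A     = {teal,green,pink}
  2. kA    = {teal,green,pink,gray}
  3. cA    = {red,blue,gold,gray}
  4. ckA   = {red,blue,gold}
  5. kcA   = {red,blue,teal,gold,pink,gray}
  6. ckcA  = {green}
  7. kckcA = {green,gray}
  8. ckckcA = {red,blue,teal,gold,pink}
k, c of each give nothing new

8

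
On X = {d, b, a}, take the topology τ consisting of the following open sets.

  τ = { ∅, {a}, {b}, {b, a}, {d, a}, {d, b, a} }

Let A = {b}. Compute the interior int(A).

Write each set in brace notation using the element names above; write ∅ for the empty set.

open subsets of A: ∅, {b}; so int(A) = {b}

{b}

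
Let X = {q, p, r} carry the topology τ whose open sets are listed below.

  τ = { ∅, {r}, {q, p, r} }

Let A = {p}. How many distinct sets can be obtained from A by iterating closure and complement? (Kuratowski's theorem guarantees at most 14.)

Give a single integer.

6

X∖A={q, r}, int(X∖A)={r}, hence cl(A)={q, p}
Orbit (k=closure, c=complement):
  1. A     = {p}
  2. kA    = {q, p}
  3. cA    = {q, r}
  4. ckA   = {r}
  5. kcA   = {q, p, r}
  6. ckcA  = ∅
(closed under both — stop)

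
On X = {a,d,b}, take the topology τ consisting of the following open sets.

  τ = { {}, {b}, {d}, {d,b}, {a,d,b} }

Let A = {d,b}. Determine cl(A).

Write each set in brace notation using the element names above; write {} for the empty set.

closure: X∖int(X∖A) = X∖{} = {a,d,b}

{a,d,b}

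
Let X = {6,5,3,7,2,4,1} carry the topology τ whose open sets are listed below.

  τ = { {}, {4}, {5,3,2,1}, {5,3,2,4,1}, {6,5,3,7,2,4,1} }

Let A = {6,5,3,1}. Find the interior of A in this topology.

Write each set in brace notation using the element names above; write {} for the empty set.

U open, U⊆A: {}. int(A) = ⋃ = {}

{}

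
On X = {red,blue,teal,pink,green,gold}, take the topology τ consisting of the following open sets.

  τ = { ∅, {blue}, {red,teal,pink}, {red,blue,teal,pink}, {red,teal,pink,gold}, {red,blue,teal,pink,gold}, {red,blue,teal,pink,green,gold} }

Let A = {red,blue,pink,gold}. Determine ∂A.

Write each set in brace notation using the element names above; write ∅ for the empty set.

{red,teal,pink,green,gold}

U open, U⊆A: ∅, {blue}. int(A) = ⋃ = {blue}
X∖A={teal,green}, int(X∖A)=∅, hence cl(A)={red,blue,teal,pink,green,gold}
∂A: remove int from cl → {red,teal,pink,green,gold}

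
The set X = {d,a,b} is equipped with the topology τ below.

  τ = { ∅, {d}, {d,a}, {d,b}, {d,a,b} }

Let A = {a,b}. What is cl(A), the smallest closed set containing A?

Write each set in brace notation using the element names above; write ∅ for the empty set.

complement {d}; its interior {d}; cl(A) = X∖{d} = {a,b}

{a,b}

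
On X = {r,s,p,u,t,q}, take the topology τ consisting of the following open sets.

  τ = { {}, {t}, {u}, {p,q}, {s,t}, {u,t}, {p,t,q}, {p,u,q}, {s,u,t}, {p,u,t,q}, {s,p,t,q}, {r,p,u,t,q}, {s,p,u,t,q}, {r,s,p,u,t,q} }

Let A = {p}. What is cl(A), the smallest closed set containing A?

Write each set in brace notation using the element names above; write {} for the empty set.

complement {r,s,u,t,q}; its interior {s,u,t}; cl(A) = X∖{s,u,t} = {r,p,q}

{r,p,q}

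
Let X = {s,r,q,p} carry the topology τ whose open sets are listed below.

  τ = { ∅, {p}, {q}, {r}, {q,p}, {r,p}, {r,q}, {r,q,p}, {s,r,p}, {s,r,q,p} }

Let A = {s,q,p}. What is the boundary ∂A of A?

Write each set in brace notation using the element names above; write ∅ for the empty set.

opens ⊆ A: ∅, {q}, {p}, {q,p}; union → int = {q,p}
complement {r}; its interior {r}; cl(A) = X∖{r} = {s,q,p}
boundary = {s,q,p} ∖ {q,p} = {s}

{s}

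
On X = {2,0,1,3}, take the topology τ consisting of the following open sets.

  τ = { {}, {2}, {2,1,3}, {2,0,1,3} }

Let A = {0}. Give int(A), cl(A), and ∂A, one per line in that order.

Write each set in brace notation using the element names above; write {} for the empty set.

open subsets of A: {}; so int(A) = {}
closure: X∖int(X∖A) = X∖{2,1,3} = {0}
∂A = {0} minus {} = {0}

int(A) = {}
cl(A)  = {0}
∂A     = {0}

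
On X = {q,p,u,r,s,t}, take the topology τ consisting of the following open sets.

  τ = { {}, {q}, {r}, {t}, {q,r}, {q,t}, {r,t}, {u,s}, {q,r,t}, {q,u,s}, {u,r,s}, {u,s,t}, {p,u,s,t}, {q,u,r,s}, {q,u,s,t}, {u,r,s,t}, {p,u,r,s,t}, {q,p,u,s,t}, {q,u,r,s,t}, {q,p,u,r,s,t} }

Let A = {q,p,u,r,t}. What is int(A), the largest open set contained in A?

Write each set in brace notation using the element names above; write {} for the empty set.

{q,r,t}

open subsets of A: {}, {t}, {q}, {r}, {q,r}, {q,t}, {r,t}, {q,r,t}; so int(A) = {q,r,t}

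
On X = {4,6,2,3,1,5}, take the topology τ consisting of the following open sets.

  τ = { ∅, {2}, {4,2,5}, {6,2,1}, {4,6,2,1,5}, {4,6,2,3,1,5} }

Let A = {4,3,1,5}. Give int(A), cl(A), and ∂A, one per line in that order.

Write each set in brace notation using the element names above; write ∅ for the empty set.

open subsets of A: ∅; so int(A) = ∅
closure: X∖int(X∖A) = X∖{2} = {4,6,3,1,5}
∂A = {4,6,3,1,5} minus ∅ = {4,6,3,1,5}

int(A) = ∅
cl(A)  = {4,6,3,1,5}
∂A     = {4,6,3,1,5}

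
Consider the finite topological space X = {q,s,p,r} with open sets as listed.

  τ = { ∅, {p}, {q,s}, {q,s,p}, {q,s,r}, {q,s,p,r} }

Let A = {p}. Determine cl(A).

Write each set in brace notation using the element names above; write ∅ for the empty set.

complement {q,s,r}; its interior {q,s,r}; cl(A) = X∖{q,s,r} = {p}

{p}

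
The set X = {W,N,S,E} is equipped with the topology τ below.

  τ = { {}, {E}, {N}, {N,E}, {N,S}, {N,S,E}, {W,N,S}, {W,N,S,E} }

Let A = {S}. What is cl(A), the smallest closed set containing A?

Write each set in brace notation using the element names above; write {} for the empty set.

{W,S}

cl via duality: int({W,N,E}) = {N,E}, so X∖{N,E} = {W,S}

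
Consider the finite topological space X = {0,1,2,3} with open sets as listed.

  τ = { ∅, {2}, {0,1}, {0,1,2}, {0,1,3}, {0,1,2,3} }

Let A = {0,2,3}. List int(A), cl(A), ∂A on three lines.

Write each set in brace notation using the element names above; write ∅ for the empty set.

int(A) = {2}
cl(A)  = {0,1,2,3}
∂A     = {0,1,3}

U open, U⊆A: ∅, {2}. int(A) = ⋃ = {2}
X∖A={1}, int(X∖A)=∅, hence cl(A)={0,1,2,3}
∂A: remove int from cl → {0,1,3}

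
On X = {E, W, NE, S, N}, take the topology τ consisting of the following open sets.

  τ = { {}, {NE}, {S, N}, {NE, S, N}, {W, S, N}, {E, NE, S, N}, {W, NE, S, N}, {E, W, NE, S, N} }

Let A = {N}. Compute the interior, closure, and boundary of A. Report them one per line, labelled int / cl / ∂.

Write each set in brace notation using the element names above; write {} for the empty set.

U open, U⊆A: {}. int(A) = ⋃ = {}
X∖A={E, W, NE, S}, int(X∖A)={NE}, hence cl(A)={E, W, S, N}
∂A: remove int from cl → {E, W, S, N}

int(A) = {}
cl(A)  = {E, W, S, N}
∂A     = {E, W, S, N}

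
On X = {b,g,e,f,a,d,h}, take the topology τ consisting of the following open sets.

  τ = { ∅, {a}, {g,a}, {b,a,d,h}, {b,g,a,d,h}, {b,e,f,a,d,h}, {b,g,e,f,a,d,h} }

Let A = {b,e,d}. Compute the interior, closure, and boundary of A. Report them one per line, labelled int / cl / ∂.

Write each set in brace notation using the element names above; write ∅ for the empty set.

open subsets of A: ∅; so int(A) = ∅
closure: X∖int(X∖A) = X∖{g,a} = {b,e,f,d,h}
∂A = {b,e,f,d,h} minus ∅ = {b,e,f,d,h}

int(A) = ∅
cl(A)  = {b,e,f,d,h}
∂A     = {b,e,f,d,h}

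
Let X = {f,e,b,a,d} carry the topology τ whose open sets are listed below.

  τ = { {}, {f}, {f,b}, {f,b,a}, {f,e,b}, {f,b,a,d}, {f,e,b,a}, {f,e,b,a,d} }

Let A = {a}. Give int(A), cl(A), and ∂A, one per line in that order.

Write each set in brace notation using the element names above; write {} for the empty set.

int(A) = {}
cl(A)  = {a,d}
∂A     = {a,d}

U open, U⊆A: {}. int(A) = ⋃ = {}
X∖A={f,e,b,d}, int(X∖A)={f,e,b}, hence cl(A)={a,d}
∂A: remove int from cl → {a,d}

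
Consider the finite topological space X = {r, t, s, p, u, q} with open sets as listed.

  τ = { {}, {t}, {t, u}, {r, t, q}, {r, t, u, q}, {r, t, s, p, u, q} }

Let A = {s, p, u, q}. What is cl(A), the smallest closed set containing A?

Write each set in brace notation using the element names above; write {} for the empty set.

{r, s, p, u, q}

cl via duality: int({r, t}) = {t}, so X∖{t} = {r, s, p, u, q}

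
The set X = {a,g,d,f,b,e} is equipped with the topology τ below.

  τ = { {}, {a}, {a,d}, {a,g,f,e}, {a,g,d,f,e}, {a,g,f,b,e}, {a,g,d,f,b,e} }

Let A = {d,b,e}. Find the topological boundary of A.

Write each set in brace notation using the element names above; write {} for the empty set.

opens ⊆ A: {}; union → int = {}
complement {a,g,f}; its interior {a}; cl(A) = X∖{a} = {g,d,f,b,e}
boundary = {g,d,f,b,e} ∖ {} = {g,d,f,b,e}

{g,d,f,b,e}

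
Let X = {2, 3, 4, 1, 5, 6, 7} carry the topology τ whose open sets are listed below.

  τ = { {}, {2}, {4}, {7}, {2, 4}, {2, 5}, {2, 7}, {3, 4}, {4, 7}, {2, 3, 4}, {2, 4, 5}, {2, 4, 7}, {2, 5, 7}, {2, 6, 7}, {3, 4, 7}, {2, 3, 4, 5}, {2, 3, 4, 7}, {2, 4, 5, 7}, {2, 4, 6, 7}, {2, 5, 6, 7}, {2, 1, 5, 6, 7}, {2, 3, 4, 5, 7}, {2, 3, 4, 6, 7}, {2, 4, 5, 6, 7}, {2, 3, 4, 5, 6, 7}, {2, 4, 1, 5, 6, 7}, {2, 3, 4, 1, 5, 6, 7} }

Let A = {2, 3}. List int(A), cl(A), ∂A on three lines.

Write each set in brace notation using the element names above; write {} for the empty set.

int(A) = {2}
cl(A)  = {2, 3, 1, 5, 6}
∂A     = {3, 1, 5, 6}

open subsets of A: {}, {2}; so int(A) = {2}
closure: X∖int(X∖A) = X∖{4, 7} = {2, 3, 1, 5, 6}
∂A = {2, 3, 1, 5, 6} minus {2} = {3, 1, 5, 6}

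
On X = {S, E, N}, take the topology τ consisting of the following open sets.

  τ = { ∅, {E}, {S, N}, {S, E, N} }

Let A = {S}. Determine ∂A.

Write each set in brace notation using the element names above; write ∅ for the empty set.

open subsets of A: ∅; so int(A) = ∅
closure: X∖int(X∖A) = X∖{E} = {S, N}
∂A = {S, N} minus ∅ = {S, N}

{S, N}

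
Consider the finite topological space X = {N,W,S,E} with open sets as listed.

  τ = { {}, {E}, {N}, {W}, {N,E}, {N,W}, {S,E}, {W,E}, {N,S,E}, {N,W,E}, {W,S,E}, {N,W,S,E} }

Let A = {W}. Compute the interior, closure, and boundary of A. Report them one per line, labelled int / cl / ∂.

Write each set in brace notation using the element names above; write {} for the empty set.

int(A) = {W}
cl(A)  = {W}
∂A     = {}

open subsets of A: {}, {W}; so int(A) = {W}
closure: X∖int(X∖A) = X∖{N,S,E} = {W}
∂A = {W} minus {W} = {}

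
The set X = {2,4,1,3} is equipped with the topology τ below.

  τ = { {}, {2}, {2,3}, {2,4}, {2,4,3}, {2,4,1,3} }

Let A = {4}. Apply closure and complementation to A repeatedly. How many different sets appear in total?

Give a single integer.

cl via duality: int({2,1,3}) = {2,3}, so X∖{2,3} = {4,1}
Write k for closure, c for complement:
  1. A     = {4}
  2. kA    = {4,1}
  3. cA    = {2,1,3}
  4. ckA   = {2,3}
  5. kcA   = {2,4,1,3}
  6. ckcA  = {}
applying k or c yields no new set

6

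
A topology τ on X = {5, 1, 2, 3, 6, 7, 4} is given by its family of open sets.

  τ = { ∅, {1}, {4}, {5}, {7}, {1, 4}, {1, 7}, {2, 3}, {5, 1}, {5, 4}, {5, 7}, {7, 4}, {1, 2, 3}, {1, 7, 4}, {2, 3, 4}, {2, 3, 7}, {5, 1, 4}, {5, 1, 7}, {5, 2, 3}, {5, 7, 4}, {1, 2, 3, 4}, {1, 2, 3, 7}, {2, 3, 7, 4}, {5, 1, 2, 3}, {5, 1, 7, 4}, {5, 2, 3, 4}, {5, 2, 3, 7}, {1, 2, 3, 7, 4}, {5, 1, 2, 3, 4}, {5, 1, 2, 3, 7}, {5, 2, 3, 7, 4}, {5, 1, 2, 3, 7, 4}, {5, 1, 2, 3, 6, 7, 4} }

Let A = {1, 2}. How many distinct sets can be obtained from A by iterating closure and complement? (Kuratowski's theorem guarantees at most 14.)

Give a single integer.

10

complement {5, 3, 6, 7, 4}; its interior {5, 7, 4}; cl(A) = X∖{5, 7, 4} = {1, 2, 3, 6}
With k = closure, c = complement:
  1. A     = {1, 2}
  2. kA    = {1, 2, 3, 6}
  3. cA    = {5, 3, 6, 7, 4}
  4. ckA   = {5, 7, 4}
  5. kcA   = {5, 2, 3, 6, 7, 4}
  6. kckA  = {5, 6, 7, 4}
  7. ckcA  = {1}
  8. ckckA = {1, 2, 3}
  9. kckcA = {1, 6}
  10. ckckcA = {5, 2, 3, 7, 4}
k, c of each give nothing new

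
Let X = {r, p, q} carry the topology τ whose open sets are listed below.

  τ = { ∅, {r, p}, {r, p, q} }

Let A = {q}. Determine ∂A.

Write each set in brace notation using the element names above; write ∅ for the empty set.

U open, U⊆A: ∅. int(A) = ⋃ = ∅
X∖A={r, p}, int(X∖A)={r, p}, hence cl(A)={q}
∂A: remove int from cl → {q}

{q}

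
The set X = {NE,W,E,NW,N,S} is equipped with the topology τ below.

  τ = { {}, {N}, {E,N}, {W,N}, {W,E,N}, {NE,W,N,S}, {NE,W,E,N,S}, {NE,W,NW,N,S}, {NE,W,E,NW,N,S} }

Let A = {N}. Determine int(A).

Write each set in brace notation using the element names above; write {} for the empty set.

{N}

U open, U⊆A: {}, {N}. int(A) = ⋃ = {N}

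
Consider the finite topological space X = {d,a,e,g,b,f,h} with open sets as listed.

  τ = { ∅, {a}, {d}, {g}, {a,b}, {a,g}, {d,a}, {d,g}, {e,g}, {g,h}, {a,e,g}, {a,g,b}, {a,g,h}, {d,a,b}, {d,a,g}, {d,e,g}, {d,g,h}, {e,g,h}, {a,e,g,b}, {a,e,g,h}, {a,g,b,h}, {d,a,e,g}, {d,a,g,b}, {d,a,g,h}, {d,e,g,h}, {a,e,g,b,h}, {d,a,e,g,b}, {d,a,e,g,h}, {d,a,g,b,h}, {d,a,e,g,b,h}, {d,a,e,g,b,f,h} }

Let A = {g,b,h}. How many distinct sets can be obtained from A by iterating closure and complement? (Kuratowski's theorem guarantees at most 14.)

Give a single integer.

10

closure: X∖int(X∖A) = X∖{d,a} = {e,g,b,f,h}
Let k=closure and c=complement:
  1. A     = {g,b,h}
  2. kA    = {e,g,b,f,h}
  3. cA    = {d,a,e,f}
  4. ckA   = {d,a}
  5. kcA   = {d,a,e,b,f}
  6. kckA  = {d,a,b,f}
  7. ckcA  = {g,h}
  8. ckckA = {e,g,h}
  9. kckcA = {e,g,f,h}
  10. ckckcA = {d,a,b}
— saturated at 10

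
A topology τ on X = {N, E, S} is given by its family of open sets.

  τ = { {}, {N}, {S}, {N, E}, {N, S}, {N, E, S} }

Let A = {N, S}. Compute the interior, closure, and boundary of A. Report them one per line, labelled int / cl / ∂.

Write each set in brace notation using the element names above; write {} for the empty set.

int(A) = {N, S}
cl(A)  = {N, E, S}
∂A     = {E}

interior: largest open inside A is {N, S} (from {}, {S}, {N}, {N, S})
cl via duality: int({E}) = {}, so X∖{} = {N, E, S}
cl∖int = {E}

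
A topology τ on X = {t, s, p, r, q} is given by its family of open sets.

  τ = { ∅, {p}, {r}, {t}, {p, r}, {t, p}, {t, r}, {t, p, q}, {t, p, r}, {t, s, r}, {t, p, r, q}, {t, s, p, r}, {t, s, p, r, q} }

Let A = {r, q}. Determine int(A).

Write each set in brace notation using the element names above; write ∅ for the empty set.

interior: largest open inside A is {r} (from ∅, {r})

{r}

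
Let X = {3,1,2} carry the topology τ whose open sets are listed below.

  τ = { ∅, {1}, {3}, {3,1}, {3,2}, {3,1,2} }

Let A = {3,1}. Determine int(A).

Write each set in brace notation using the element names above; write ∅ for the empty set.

open subsets of A: ∅, {3}, {1}, {3,1}; so int(A) = {3,1}

{3,1}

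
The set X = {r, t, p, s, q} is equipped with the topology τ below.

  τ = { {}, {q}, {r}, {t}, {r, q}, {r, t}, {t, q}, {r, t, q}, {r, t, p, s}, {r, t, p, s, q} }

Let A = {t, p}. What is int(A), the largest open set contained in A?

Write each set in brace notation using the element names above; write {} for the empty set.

interior: largest open inside A is {t} (from {}, {t})

{t}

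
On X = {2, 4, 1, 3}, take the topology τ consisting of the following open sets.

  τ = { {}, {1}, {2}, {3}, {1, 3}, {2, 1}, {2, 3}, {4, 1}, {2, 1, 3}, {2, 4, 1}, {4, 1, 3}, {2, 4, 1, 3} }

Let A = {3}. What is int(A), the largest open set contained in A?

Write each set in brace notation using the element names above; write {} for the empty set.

{3}

open subsets of A: {}, {3}; so int(A) = {3}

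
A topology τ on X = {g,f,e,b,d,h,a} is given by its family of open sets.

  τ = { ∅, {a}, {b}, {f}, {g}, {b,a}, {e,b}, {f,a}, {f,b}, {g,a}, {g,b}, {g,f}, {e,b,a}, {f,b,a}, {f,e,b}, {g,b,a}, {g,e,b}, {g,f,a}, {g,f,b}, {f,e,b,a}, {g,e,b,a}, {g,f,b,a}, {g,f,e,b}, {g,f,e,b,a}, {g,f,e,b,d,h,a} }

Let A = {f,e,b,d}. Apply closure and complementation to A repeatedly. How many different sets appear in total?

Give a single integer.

6

X∖A={g,h,a}, int(X∖A)={g,a}, hence cl(A)={f,e,b,d,h}
Orbit (k=closure, c=complement):
  1. A     = {f,e,b,d}
  2. kA    = {f,e,b,d,h}
  3. cA    = {g,h,a}
  4. ckA   = {g,a}
  5. kcA   = {g,d,h,a}
  6. ckcA  = {f,e,b}
(closed under both — stop)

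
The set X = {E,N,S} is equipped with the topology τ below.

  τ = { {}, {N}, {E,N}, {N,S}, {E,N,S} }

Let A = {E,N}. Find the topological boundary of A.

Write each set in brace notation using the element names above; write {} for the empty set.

U open, U⊆A: {}, {N}, {E,N}. int(A) = ⋃ = {E,N}
X∖A={S}, int(X∖A)={}, hence cl(A)={E,N,S}
∂A: remove int from cl → {S}

{S}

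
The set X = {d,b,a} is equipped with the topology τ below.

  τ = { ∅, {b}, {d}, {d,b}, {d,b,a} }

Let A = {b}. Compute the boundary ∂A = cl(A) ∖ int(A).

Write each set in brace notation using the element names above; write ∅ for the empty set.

interior: largest open inside A is {b} (from ∅, {b})
cl via duality: int({d,a}) = {d}, so X∖{d} = {b,a}
cl∖int = {a}

{a}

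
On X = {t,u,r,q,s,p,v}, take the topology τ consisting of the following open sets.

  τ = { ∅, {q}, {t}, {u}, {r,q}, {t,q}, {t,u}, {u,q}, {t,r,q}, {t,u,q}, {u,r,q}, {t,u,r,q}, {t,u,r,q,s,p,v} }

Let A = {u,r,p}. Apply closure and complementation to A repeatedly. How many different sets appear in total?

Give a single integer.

8

closure: X∖int(X∖A) = X∖{t,q} = {u,r,s,p,v}
Let k=closure and c=complement:
  1. A     = {u,r,p}
  2. kA    = {u,r,s,p,v}
  3. cA    = {t,q,s,v}
  4. ckA   = {t,q}
  5. kcA   = {t,r,q,s,p,v}
  6. ckcA  = {u}
  7. kckcA = {u,s,p,v}
  8. ckckcA = {t,r,q}
— saturated at 8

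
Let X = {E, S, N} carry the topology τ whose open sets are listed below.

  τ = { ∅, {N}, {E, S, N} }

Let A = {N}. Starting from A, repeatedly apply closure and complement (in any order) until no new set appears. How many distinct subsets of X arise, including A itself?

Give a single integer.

4

X∖A={E, S}, int(X∖A)=∅, hence cl(A)={E, S, N}
Orbit (k=closure, c=complement):
  1. A     = {N}
  2. kA    = {E, S, N}
  3. cA    = {E, S}
  4. ckA   = ∅
(closed under both — stop)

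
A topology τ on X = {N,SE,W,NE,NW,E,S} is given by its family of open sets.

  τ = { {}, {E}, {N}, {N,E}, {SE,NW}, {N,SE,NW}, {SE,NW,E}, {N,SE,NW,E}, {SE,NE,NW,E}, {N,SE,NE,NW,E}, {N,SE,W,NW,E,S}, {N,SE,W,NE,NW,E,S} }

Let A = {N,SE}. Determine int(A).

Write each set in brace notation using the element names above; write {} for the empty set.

{N}

interior: largest open inside A is {N} (from {}, {N})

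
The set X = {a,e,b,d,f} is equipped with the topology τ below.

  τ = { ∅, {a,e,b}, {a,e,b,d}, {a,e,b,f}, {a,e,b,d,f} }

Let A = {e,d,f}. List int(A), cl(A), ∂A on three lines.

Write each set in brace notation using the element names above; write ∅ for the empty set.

int(A) = ∅
cl(A)  = {a,e,b,d,f}
∂A     = {a,e,b,d,f}

opens ⊆ A: ∅; union → int = ∅
complement {a,b}; its interior ∅; cl(A) = X∖∅ = {a,e,b,d,f}
boundary = {a,e,b,d,f} ∖ ∅ = {a,e,b,d,f}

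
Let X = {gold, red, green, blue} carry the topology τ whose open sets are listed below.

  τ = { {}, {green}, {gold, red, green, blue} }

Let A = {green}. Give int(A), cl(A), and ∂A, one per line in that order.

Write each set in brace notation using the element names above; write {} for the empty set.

opens ⊆ A: {}, {green}; union → int = {green}
complement {gold, red, blue}; its interior {}; cl(A) = X∖{} = {gold, red, green, blue}
boundary = {gold, red, green, blue} ∖ {green} = {gold, red, blue}

int(A) = {green}
cl(A)  = {gold, red, green, blue}
∂A     = {gold, red, blue}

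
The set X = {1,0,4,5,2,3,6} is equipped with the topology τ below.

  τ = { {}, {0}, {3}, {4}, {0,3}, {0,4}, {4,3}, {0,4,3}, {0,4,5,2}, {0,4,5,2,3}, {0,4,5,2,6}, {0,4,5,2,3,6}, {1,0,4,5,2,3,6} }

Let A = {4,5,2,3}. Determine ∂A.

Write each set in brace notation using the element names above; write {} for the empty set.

{1,5,2,6}

U open, U⊆A: {}, {4}, {3}, {4,3}. int(A) = ⋃ = {4,3}
X∖A={1,0,6}, int(X∖A)={0}, hence cl(A)={1,4,5,2,3,6}
∂A: remove int from cl → {1,5,2,6}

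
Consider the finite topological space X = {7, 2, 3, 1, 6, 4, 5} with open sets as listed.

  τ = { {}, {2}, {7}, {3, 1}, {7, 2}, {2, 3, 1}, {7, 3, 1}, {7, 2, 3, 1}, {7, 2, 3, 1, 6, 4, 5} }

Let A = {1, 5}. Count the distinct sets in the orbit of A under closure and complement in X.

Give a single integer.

8

closure: X∖int(X∖A) = X∖{7, 2} = {3, 1, 6, 4, 5}
Let k=closure and c=complement:
  1. A     = {1, 5}
  2. kA    = {3, 1, 6, 4, 5}
  3. cA    = {7, 2, 3, 6, 4}
  4. ckA   = {7, 2}
  5. kcA   = {7, 2, 3, 1, 6, 4, 5}
  6. kckA  = {7, 2, 6, 4, 5}
  7. ckcA  = {}
  8. ckckA = {3, 1}
— saturated at 8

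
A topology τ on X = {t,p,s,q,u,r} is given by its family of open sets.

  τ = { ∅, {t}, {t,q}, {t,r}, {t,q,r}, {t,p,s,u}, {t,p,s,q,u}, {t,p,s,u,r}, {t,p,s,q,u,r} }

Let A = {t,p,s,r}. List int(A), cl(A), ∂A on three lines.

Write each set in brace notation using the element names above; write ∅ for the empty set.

opens ⊆ A: ∅, {t}, {t,r}; union → int = {t,r}
complement {q,u}; its interior ∅; cl(A) = X∖∅ = {t,p,s,q,u,r}
boundary = {t,p,s,q,u,r} ∖ {t,r} = {p,s,q,u}

int(A) = {t,r}
cl(A)  = {t,p,s,q,u,r}
∂A     = {p,s,q,u}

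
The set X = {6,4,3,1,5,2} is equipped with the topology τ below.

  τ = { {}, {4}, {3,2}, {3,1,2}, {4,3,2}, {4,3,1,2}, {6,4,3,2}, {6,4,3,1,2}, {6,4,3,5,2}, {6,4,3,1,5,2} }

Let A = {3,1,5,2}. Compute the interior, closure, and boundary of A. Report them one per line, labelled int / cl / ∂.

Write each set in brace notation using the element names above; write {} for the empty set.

U open, U⊆A: {}, {3,2}, {3,1,2}. int(A) = ⋃ = {3,1,2}
X∖A={6,4}, int(X∖A)={4}, hence cl(A)={6,3,1,5,2}
∂A: remove int from cl → {6,5}

int(A) = {3,1,2}
cl(A)  = {6,3,1,5,2}
∂A     = {6,5}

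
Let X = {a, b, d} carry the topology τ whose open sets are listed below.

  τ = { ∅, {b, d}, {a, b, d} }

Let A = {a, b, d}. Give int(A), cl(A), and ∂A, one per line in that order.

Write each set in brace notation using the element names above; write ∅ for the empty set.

int(A) = {a, b, d}
cl(A)  = {a, b, d}
∂A     = ∅

opens ⊆ A: ∅, {b, d}, {a, b, d}; union → int = {a, b, d}
complement ∅; its interior ∅; cl(A) = X∖∅ = {a, b, d}
boundary = {a, b, d} ∖ {a, b, d} = ∅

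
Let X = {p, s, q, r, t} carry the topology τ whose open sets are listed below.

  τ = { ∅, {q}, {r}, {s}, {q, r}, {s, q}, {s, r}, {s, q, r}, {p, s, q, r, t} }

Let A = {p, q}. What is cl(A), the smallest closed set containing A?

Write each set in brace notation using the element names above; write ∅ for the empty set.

cl via duality: int({s, r, t}) = {s, r}, so X∖{s, r} = {p, q, t}

{p, q, t}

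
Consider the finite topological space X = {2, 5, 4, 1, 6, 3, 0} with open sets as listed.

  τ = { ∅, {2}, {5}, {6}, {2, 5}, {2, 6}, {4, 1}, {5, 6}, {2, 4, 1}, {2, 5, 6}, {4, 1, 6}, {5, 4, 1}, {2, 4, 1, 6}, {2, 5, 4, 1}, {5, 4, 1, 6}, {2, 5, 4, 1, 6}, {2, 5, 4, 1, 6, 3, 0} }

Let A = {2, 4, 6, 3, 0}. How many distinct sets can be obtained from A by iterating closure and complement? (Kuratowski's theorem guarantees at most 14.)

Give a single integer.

10

X∖A={5, 1}, int(X∖A)={5}, hence cl(A)={2, 4, 1, 6, 3, 0}
Orbit (k=closure, c=complement):
  1. A     = {2, 4, 6, 3, 0}
  2. kA    = {2, 4, 1, 6, 3, 0}
  3. cA    = {5, 1}
  4. ckA   = {5}
  5. kcA   = {5, 4, 1, 3, 0}
  6. kckA  = {5, 3, 0}
  7. ckcA  = {2, 6}
  8. ckckA = {2, 4, 1, 6}
  9. kckcA = {2, 6, 3, 0}
  10. ckckcA = {5, 4, 1}
(closed under both — stop)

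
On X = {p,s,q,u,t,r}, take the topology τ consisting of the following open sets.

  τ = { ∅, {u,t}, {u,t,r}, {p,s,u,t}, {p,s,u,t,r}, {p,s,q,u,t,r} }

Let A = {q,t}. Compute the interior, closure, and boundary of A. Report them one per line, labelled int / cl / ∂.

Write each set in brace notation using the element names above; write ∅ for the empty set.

open subsets of A: ∅; so int(A) = ∅
closure: X∖int(X∖A) = X∖∅ = {p,s,q,u,t,r}
∂A = {p,s,q,u,t,r} minus ∅ = {p,s,q,u,t,r}

int(A) = ∅
cl(A)  = {p,s,q,u,t,r}
∂A     = {p,s,q,u,t,r}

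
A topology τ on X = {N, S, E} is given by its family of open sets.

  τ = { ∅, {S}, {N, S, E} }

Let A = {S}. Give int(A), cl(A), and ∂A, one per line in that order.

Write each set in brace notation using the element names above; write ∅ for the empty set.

interior: largest open inside A is {S} (from ∅, {S})
cl via duality: int({N, E}) = ∅, so X∖∅ = {N, S, E}
cl∖int = {N, E}

int(A) = {S}
cl(A)  = {N, S, E}
∂A     = {N, E}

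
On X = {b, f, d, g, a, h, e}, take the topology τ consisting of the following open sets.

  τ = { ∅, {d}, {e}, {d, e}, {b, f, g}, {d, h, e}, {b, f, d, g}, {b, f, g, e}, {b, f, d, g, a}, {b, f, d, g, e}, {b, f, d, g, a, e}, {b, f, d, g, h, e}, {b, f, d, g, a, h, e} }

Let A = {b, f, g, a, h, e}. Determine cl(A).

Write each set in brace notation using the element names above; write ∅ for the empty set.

complement {d}; its interior {d}; cl(A) = X∖{d} = {b, f, g, a, h, e}

{b, f, g, a, h, e}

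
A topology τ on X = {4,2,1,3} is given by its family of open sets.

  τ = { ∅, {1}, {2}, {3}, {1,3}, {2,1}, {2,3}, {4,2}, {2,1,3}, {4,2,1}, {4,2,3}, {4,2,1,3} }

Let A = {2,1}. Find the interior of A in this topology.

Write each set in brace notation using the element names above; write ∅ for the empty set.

open subsets of A: ∅, {2}, {1}, {2,1}; so int(A) = {2,1}

{2,1}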